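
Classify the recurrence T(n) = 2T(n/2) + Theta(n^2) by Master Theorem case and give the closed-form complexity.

Master Theorem for T(n) = 2T(n/2) + O(n^2):

a = 2, b = 2, c = 2
log_b(a) = log_2(2) = 1.0000

Case 3: c = 2 > log_2(2) = 1.0000
T(n) = O(n^2) = O(n^2)

For T(n) = 2T(n/2) + O(n^2): log_2(2) = 1.0000. This is Case 3 of the Master Theorem (c > log_b(a), work dominated by root), giving O(n^2).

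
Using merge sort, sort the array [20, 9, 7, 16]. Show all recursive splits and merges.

Merge sort trace:

Split: [20, 9, 7, 16] -> [20, 9] and [7, 16]
  Split: [20, 9] -> [20] and [9]
  Merge: [20] + [9] -> [9, 20]
  Split: [7, 16] -> [7] and [16]
  Merge: [7] + [16] -> [7, 16]
Merge: [9, 20] + [7, 16] -> [7, 9, 16, 20]

Final sorted array: [7, 9, 16, 20]

The merge sort proceeds by recursively splitting the array and merging sorted halves.
After all merges, the sorted array is [7, 9, 16, 20].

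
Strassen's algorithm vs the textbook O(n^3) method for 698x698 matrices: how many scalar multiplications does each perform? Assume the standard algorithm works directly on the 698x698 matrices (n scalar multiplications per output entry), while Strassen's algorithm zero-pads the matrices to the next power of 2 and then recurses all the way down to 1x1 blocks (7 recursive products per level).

Matrix multiplication for 698x698 matrices:

Strassen's algorithm requires power-of-2 dimensions. Pad 698x698 to 1024x1024 (next power of 2).

Standard algorithm: 698^3 = 340068392 multiplications
Strassen's algorithm: 7^(log2(1024)) = 7^10 = 282475249 multiplications
Savings: 340068392 - 282475249 = 57593143 multiplications

Standard: 340068392 multiplications (698^3). Strassen: 282475249 multiplications (7^10, after padding to 1024x1024). Strassen reduces 8 recursive multiplications to 7 at each level.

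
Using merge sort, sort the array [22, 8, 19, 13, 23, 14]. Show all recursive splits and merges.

Merge sort trace:

Split: [22, 8, 19, 13, 23, 14] -> [22, 8, 19] and [13, 23, 14]
  Split: [22, 8, 19] -> [22] and [8, 19]
    Split: [8, 19] -> [8] and [19]
    Merge: [8] + [19] -> [8, 19]
  Merge: [22] + [8, 19] -> [8, 19, 22]
  Split: [13, 23, 14] -> [13] and [23, 14]
    Split: [23, 14] -> [23] and [14]
    Merge: [23] + [14] -> [14, 23]
  Merge: [13] + [14, 23] -> [13, 14, 23]
Merge: [8, 19, 22] + [13, 14, 23] -> [8, 13, 14, 19, 22, 23]

Final sorted array: [8, 13, 14, 19, 22, 23]

The merge sort proceeds by recursively splitting the array and merging sorted halves.
After all merges, the sorted array is [8, 13, 14, 19, 22, 23].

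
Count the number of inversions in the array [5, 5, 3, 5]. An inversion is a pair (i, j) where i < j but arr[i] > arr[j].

Finding inversions in [5, 5, 3, 5]:

(0, 2): arr[0]=5 > arr[2]=3
(1, 2): arr[1]=5 > arr[2]=3

Total inversions: 2

The array has 2 inversion(s): (0,2), (1,2). Each pair (i,j) satisfies i < j and arr[i] > arr[j].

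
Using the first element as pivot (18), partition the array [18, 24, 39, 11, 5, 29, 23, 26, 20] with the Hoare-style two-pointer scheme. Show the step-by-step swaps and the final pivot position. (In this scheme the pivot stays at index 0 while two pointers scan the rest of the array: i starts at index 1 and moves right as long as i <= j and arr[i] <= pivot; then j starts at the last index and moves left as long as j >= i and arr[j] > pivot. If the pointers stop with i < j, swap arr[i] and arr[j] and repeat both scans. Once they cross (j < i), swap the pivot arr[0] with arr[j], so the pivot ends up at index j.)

Hoare-style two-pointer partition with pivot = 18:

Initial array: [18, 24, 39, 11, 5, 29, 23, 26, 20]

Pointers start at i = 1, j = 8.
i stops at index 1 (arr[1]=24 > 18), j stops at index 4 (arr[4]=5 <= 18): swap arr[1] and arr[4], array becomes [18, 5, 39, 11, 24, 29, 23, 26, 20]
i stops at index 2 (arr[2]=39 > 18), j stops at index 3 (arr[3]=11 <= 18): swap arr[2] and arr[3], array becomes [18, 5, 11, 39, 24, 29, 23, 26, 20]
i ends at 3, j ends at 2: the pointers have crossed (j < i), so scanning stops.

Swap pivot arr[0] with arr[2] to place pivot at position 2: [11, 5, 18, 39, 24, 29, 23, 26, 20]
Pivot position: 2

After partitioning with pivot 18, the array becomes [11, 5, 18, 39, 24, 29, 23, 26, 20]. The pivot is placed at index 2. All elements to the left of the pivot are <= 18, and all elements to the right are > 18.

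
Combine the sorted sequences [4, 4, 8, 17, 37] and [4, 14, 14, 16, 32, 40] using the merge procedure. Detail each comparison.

Merging process:

Compare 4 vs 4: take 4 from left. Merged: [4]
Compare 4 vs 4: take 4 from left. Merged: [4, 4]
Compare 8 vs 4: take 4 from right. Merged: [4, 4, 4]
Compare 8 vs 14: take 8 from left. Merged: [4, 4, 4, 8]
Compare 17 vs 14: take 14 from right. Merged: [4, 4, 4, 8, 14]
Compare 17 vs 14: take 14 from right. Merged: [4, 4, 4, 8, 14, 14]
Compare 17 vs 16: take 16 from right. Merged: [4, 4, 4, 8, 14, 14, 16]
Compare 17 vs 32: take 17 from left. Merged: [4, 4, 4, 8, 14, 14, 16, 17]
Compare 37 vs 32: take 32 from right. Merged: [4, 4, 4, 8, 14, 14, 16, 17, 32]
Compare 37 vs 40: take 37 from left. Merged: [4, 4, 4, 8, 14, 14, 16, 17, 32, 37]
Append remaining from right: [40]. Merged: [4, 4, 4, 8, 14, 14, 16, 17, 32, 37, 40]

Final merged array: [4, 4, 4, 8, 14, 14, 16, 17, 32, 37, 40]
Total comparisons: 10

The merged array is [4, 4, 4, 8, 14, 14, 16, 17, 32, 37, 40], requiring 10 comparisons. The merge step runs in O(n) time where n is the total number of elements.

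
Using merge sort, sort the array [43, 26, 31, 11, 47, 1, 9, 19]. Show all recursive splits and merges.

Merge sort trace:

Split: [43, 26, 31, 11, 47, 1, 9, 19] -> [43, 26, 31, 11] and [47, 1, 9, 19]
  Split: [43, 26, 31, 11] -> [43, 26] and [31, 11]
    Split: [43, 26] -> [43] and [26]
    Merge: [43] + [26] -> [26, 43]
    Split: [31, 11] -> [31] and [11]
    Merge: [31] + [11] -> [11, 31]
  Merge: [26, 43] + [11, 31] -> [11, 26, 31, 43]
  Split: [47, 1, 9, 19] -> [47, 1] and [9, 19]
    Split: [47, 1] -> [47] and [1]
    Merge: [47] + [1] -> [1, 47]
    Split: [9, 19] -> [9] and [19]
    Merge: [9] + [19] -> [9, 19]
  Merge: [1, 47] + [9, 19] -> [1, 9, 19, 47]
Merge: [11, 26, 31, 43] + [1, 9, 19, 47] -> [1, 9, 11, 19, 26, 31, 43, 47]

Final sorted array: [1, 9, 11, 19, 26, 31, 43, 47]

The merge sort proceeds by recursively splitting the array and merging sorted halves.
After all merges, the sorted array is [1, 9, 11, 19, 26, 31, 43, 47].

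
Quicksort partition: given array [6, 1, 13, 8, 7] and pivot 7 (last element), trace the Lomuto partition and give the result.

Lomuto partition with pivot = 7:

Initial array: [6, 1, 13, 8, 7]

arr[0]=6 <= 7: swap with position 0, array becomes [6, 1, 13, 8, 7]
arr[1]=1 <= 7: swap with position 1, array becomes [6, 1, 13, 8, 7]
arr[2]=13 > 7: no swap
arr[3]=8 > 7: no swap

Place pivot at position 2: [6, 1, 7, 8, 13]
Pivot position: 2

After partitioning with pivot 7, the array becomes [6, 1, 7, 8, 13]. The pivot is placed at index 2. All elements to the left of the pivot are <= 7, and all elements to the right are > 7.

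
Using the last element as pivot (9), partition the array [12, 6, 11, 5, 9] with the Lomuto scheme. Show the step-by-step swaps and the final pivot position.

Lomuto partition with pivot = 9:

Initial array: [12, 6, 11, 5, 9]

arr[0]=12 > 9: no swap
arr[1]=6 <= 9: swap with position 0, array becomes [6, 12, 11, 5, 9]
arr[2]=11 > 9: no swap
arr[3]=5 <= 9: swap with position 1, array becomes [6, 5, 11, 12, 9]

Place pivot at position 2: [6, 5, 9, 12, 11]
Pivot position: 2

After partitioning with pivot 9, the array becomes [6, 5, 9, 12, 11]. The pivot is placed at index 2. All elements to the left of the pivot are <= 9, and all elements to the right are > 9.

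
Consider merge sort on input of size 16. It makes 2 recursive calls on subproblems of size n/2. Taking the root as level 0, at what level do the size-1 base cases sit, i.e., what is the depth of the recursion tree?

For divide and conquer with division factor 2:

Problem sizes at each level:
Level 0: 16
Level 1: 8
Level 2: 4
Level 3: 2
Level 4: 1

The root is level 0 and the size-1 base case is level 4 (the tree spans levels 0 through 4, i.e. 5 levels counting the root), so the depth is the number of divisions: log_2(16) = 4

The recursion tree depth is log_2(16) = 4. At each level, the problem size is divided by 2, so it takes 4 divisions to reduce to a base case of size 1. The algorithm makes 2 recursive calls at each level.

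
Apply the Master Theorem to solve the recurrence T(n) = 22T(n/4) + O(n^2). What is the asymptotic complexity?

Master Theorem for T(n) = 22T(n/4) + O(n^2):

a = 22, b = 4, c = 2
log_b(a) = log_4(22) = 2.2297

Case 1: c = 2 < log_4(22) = 2.2297
T(n) = O(n^(log_4 22))

For T(n) = 22T(n/4) + O(n^2): log_4(22) = 2.2297. This is Case 1 of the Master Theorem (c < log_b(a), work dominated by leaves), giving O(n^(log_4 22)).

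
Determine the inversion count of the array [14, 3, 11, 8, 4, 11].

Finding inversions in [14, 3, 11, 8, 4, 11]:

(0, 1): arr[0]=14 > arr[1]=3
(0, 2): arr[0]=14 > arr[2]=11
(0, 3): arr[0]=14 > arr[3]=8
(0, 4): arr[0]=14 > arr[4]=4
(0, 5): arr[0]=14 > arr[5]=11
(2, 3): arr[2]=11 > arr[3]=8
(2, 4): arr[2]=11 > arr[4]=4
(3, 4): arr[3]=8 > arr[4]=4

Total inversions: 8

The array has 8 inversion(s): (0,1), (0,2), (0,3), (0,4), (0,5), (2,3), (2,4), (3,4). Each pair (i,j) satisfies i < j and arr[i] > arr[j].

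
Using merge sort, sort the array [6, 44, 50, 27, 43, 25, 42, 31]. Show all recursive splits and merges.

Merge sort trace:

Split: [6, 44, 50, 27, 43, 25, 42, 31] -> [6, 44, 50, 27] and [43, 25, 42, 31]
  Split: [6, 44, 50, 27] -> [6, 44] and [50, 27]
    Split: [6, 44] -> [6] and [44]
    Merge: [6] + [44] -> [6, 44]
    Split: [50, 27] -> [50] and [27]
    Merge: [50] + [27] -> [27, 50]
  Merge: [6, 44] + [27, 50] -> [6, 27, 44, 50]
  Split: [43, 25, 42, 31] -> [43, 25] and [42, 31]
    Split: [43, 25] -> [43] and [25]
    Merge: [43] + [25] -> [25, 43]
    Split: [42, 31] -> [42] and [31]
    Merge: [42] + [31] -> [31, 42]
  Merge: [25, 43] + [31, 42] -> [25, 31, 42, 43]
Merge: [6, 27, 44, 50] + [25, 31, 42, 43] -> [6, 25, 27, 31, 42, 43, 44, 50]

Final sorted array: [6, 25, 27, 31, 42, 43, 44, 50]

The merge sort proceeds by recursively splitting the array and merging sorted halves.
After all merges, the sorted array is [6, 25, 27, 31, 42, 43, 44, 50].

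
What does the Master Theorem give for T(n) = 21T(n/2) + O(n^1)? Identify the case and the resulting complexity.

Master Theorem for T(n) = 21T(n/2) + O(n^1):

a = 21, b = 2, c = 1
log_b(a) = log_2(21) = 4.3923

Case 1: c = 1 < log_2(21) = 4.3923
T(n) = O(n^(log_2 21))

For T(n) = 21T(n/2) + O(n^1): log_2(21) = 4.3923. This is Case 1 of the Master Theorem (c < log_b(a), work dominated by leaves), giving O(n^(log_2 21)).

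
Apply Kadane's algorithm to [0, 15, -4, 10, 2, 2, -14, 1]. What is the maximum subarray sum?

Using Kadane's algorithm on [0, 15, -4, 10, 2, 2, -14, 1]:

Scanning through the array:
Position 1 (value 15): max_ending_here = 15, max_so_far = 15
Position 2 (value -4): max_ending_here = 11, max_so_far = 15
Position 3 (value 10): max_ending_here = 21, max_so_far = 21
Position 4 (value 2): max_ending_here = 23, max_so_far = 23
Position 5 (value 2): max_ending_here = 25, max_so_far = 25
Position 6 (value -14): max_ending_here = 11, max_so_far = 25
Position 7 (value 1): max_ending_here = 12, max_so_far = 25

Maximum subarray: [0, 15, -4, 10, 2, 2]
Maximum sum: 25

The maximum subarray is [0, 15, -4, 10, 2, 2] with sum 25. This subarray runs from index 0 to index 5.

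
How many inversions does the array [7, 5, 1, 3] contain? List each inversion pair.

Finding inversions in [7, 5, 1, 3]:

(0, 1): arr[0]=7 > arr[1]=5
(0, 2): arr[0]=7 > arr[2]=1
(0, 3): arr[0]=7 > arr[3]=3
(1, 2): arr[1]=5 > arr[2]=1
(1, 3): arr[1]=5 > arr[3]=3

Total inversions: 5

The array has 5 inversion(s): (0,1), (0,2), (0,3), (1,2), (1,3). Each pair (i,j) satisfies i < j and arr[i] > arr[j].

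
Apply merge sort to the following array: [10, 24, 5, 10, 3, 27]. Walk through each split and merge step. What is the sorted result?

Merge sort trace:

Split: [10, 24, 5, 10, 3, 27] -> [10, 24, 5] and [10, 3, 27]
  Split: [10, 24, 5] -> [10] and [24, 5]
    Split: [24, 5] -> [24] and [5]
    Merge: [24] + [5] -> [5, 24]
  Merge: [10] + [5, 24] -> [5, 10, 24]
  Split: [10, 3, 27] -> [10] and [3, 27]
    Split: [3, 27] -> [3] and [27]
    Merge: [3] + [27] -> [3, 27]
  Merge: [10] + [3, 27] -> [3, 10, 27]
Merge: [5, 10, 24] + [3, 10, 27] -> [3, 5, 10, 10, 24, 27]

Final sorted array: [3, 5, 10, 10, 24, 27]

The merge sort proceeds by recursively splitting the array and merging sorted halves.
After all merges, the sorted array is [3, 5, 10, 10, 24, 27].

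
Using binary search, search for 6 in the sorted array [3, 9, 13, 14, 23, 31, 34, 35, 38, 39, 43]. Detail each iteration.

Binary search for 6 in [3, 9, 13, 14, 23, 31, 34, 35, 38, 39, 43]:

lo=0, hi=10, mid=5, arr[mid]=31 -> 31 > 6, search left half
lo=0, hi=4, mid=2, arr[mid]=13 -> 13 > 6, search left half
lo=0, hi=1, mid=0, arr[mid]=3 -> 3 < 6, search right half
lo=1, hi=1, mid=1, arr[mid]=9 -> 9 > 6, search left half
lo=1 > hi=0, target 6 not found

Binary search determines that 6 is not in the array after 4 comparisons. The search space was exhausted without finding the target.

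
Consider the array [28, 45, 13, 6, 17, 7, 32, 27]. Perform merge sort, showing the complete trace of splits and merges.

Merge sort trace:

Split: [28, 45, 13, 6, 17, 7, 32, 27] -> [28, 45, 13, 6] and [17, 7, 32, 27]
  Split: [28, 45, 13, 6] -> [28, 45] and [13, 6]
    Split: [28, 45] -> [28] and [45]
    Merge: [28] + [45] -> [28, 45]
    Split: [13, 6] -> [13] and [6]
    Merge: [13] + [6] -> [6, 13]
  Merge: [28, 45] + [6, 13] -> [6, 13, 28, 45]
  Split: [17, 7, 32, 27] -> [17, 7] and [32, 27]
    Split: [17, 7] -> [17] and [7]
    Merge: [17] + [7] -> [7, 17]
    Split: [32, 27] -> [32] and [27]
    Merge: [32] + [27] -> [27, 32]
  Merge: [7, 17] + [27, 32] -> [7, 17, 27, 32]
Merge: [6, 13, 28, 45] + [7, 17, 27, 32] -> [6, 7, 13, 17, 27, 28, 32, 45]

Final sorted array: [6, 7, 13, 17, 27, 28, 32, 45]

The merge sort proceeds by recursively splitting the array and merging sorted halves.
After all merges, the sorted array is [6, 7, 13, 17, 27, 28, 32, 45].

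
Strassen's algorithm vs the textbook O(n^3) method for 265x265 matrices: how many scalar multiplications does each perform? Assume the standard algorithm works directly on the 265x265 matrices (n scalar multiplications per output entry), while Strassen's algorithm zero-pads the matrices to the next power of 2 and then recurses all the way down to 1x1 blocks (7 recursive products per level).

Matrix multiplication for 265x265 matrices:

Strassen's algorithm requires power-of-2 dimensions. Pad 265x265 to 512x512 (next power of 2).

Standard algorithm: 265^3 = 18609625 multiplications
Strassen's algorithm: 7^(log2(512)) = 7^9 = 40353607 multiplications
Difference: 18609625 - 40353607 = -21743982 (Strassen uses MORE here due to padding overhead — for small or just-over-power-of-2 n, padding can outweigh the per-level savings)

Standard: 18609625 multiplications (265^3). Strassen: 40353607 multiplications (7^9, after padding to 512x512). Strassen reduces 8 recursive multiplications to 7 at each level.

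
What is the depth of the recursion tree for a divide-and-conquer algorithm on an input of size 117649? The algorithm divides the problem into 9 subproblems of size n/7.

For divide and conquer with division factor 7:

Problem sizes at each level:
Level 0: 117649
Level 1: 16807
Level 2: 2401
Level 3: 343
Level 4: 49
Level 5: 7
Level 6: 1

The root is level 0 and the size-1 base case is level 6 (the tree spans levels 0 through 6, i.e. 7 levels counting the root), so the depth is the number of divisions: log_7(117649) = 6

The recursion tree depth is log_7(117649) = 6. At each level, the problem size is divided by 7, so it takes 6 divisions to reduce to a base case of size 1. The algorithm makes 9 recursive calls at each level.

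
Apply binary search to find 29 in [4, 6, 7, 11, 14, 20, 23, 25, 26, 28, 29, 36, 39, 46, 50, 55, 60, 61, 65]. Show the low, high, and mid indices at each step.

Binary search for 29 in [4, 6, 7, 11, 14, 20, 23, 25, 26, 28, 29, 36, 39, 46, 50, 55, 60, 61, 65]:

lo=0, hi=18, mid=9, arr[mid]=28 -> 28 < 29, search right half
lo=10, hi=18, mid=14, arr[mid]=50 -> 50 > 29, search left half
lo=10, hi=13, mid=11, arr[mid]=36 -> 36 > 29, search left half
lo=10, hi=10, mid=10, arr[mid]=29 -> Found target at index 10!

Binary search finds 29 at index 10 after 4 comparisons. The search repeatedly halves the search space by comparing with the middle element.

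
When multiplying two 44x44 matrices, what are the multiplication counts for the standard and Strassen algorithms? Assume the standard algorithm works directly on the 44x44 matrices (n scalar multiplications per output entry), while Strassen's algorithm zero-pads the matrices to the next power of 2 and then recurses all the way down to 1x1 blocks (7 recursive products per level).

Matrix multiplication for 44x44 matrices:

Strassen's algorithm requires power-of-2 dimensions. Pad 44x44 to 64x64 (next power of 2).

Standard algorithm: 44^3 = 85184 multiplications
Strassen's algorithm: 7^(log2(64)) = 7^6 = 117649 multiplications
Difference: 85184 - 117649 = -32465 (Strassen uses MORE here due to padding overhead — for small or just-over-power-of-2 n, padding can outweigh the per-level savings)

Standard: 85184 multiplications (44^3). Strassen: 117649 multiplications (7^6, after padding to 64x64). Strassen reduces 8 recursive multiplications to 7 at each level.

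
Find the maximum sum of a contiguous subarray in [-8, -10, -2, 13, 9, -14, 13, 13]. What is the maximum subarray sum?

Using Kadane's algorithm on [-8, -10, -2, 13, 9, -14, 13, 13]:

Scanning through the array:
Position 1 (value -10): max_ending_here = -10, max_so_far = -8
Position 2 (value -2): max_ending_here = -2, max_so_far = -2
Position 3 (value 13): max_ending_here = 13, max_so_far = 13
Position 4 (value 9): max_ending_here = 22, max_so_far = 22
Position 5 (value -14): max_ending_here = 8, max_so_far = 22
Position 6 (value 13): max_ending_here = 21, max_so_far = 22
Position 7 (value 13): max_ending_here = 34, max_so_far = 34

Maximum subarray: [13, 9, -14, 13, 13]
Maximum sum: 34

The maximum subarray is [13, 9, -14, 13, 13] with sum 34. This subarray runs from index 3 to index 7.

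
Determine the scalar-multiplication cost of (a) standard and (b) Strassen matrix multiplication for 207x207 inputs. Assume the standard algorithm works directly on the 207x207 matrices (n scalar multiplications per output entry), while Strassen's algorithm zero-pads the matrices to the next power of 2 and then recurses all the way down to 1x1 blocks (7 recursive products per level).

Matrix multiplication for 207x207 matrices:

Strassen's algorithm requires power-of-2 dimensions. Pad 207x207 to 256x256 (next power of 2).

Standard algorithm: 207^3 = 8869743 multiplications
Strassen's algorithm: 7^(log2(256)) = 7^8 = 5764801 multiplications
Savings: 8869743 - 5764801 = 3104942 multiplications

Standard: 8869743 multiplications (207^3). Strassen: 5764801 multiplications (7^8, after padding to 256x256). Strassen reduces 8 recursive multiplications to 7 at each level.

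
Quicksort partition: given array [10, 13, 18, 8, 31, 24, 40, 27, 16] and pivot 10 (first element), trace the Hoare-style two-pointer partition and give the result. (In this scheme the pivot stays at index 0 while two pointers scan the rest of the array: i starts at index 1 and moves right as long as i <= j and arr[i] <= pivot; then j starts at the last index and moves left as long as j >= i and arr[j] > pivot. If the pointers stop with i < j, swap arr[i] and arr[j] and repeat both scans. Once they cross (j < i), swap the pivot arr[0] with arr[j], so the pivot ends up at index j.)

Hoare-style two-pointer partition with pivot = 10:

Initial array: [10, 13, 18, 8, 31, 24, 40, 27, 16]

Pointers start at i = 1, j = 8.
i stops at index 1 (arr[1]=13 > 10), j stops at index 3 (arr[3]=8 <= 10): swap arr[1] and arr[3], array becomes [10, 8, 18, 13, 31, 24, 40, 27, 16]
i ends at 2, j ends at 1: the pointers have crossed (j < i), so scanning stops.

Swap pivot arr[0] with arr[1] to place pivot at position 1: [8, 10, 18, 13, 31, 24, 40, 27, 16]
Pivot position: 1

After partitioning with pivot 10, the array becomes [8, 10, 18, 13, 31, 24, 40, 27, 16]. The pivot is placed at index 1. All elements to the left of the pivot are <= 10, and all elements to the right are > 10.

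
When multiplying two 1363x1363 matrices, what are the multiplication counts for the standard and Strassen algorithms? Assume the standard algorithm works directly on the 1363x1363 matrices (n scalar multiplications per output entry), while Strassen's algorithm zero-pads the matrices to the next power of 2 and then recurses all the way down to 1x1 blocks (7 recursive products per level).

Matrix multiplication for 1363x1363 matrices:

Strassen's algorithm requires power-of-2 dimensions. Pad 1363x1363 to 2048x2048 (next power of 2).

Standard algorithm: 1363^3 = 2532139147 multiplications
Strassen's algorithm: 7^(log2(2048)) = 7^11 = 1977326743 multiplications
Savings: 2532139147 - 1977326743 = 554812404 multiplications

Standard: 2532139147 multiplications (1363^3). Strassen: 1977326743 multiplications (7^11, after padding to 2048x2048). Strassen reduces 8 recursive multiplications to 7 at each level.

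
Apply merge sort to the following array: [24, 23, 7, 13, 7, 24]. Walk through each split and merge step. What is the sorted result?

Merge sort trace:

Split: [24, 23, 7, 13, 7, 24] -> [24, 23, 7] and [13, 7, 24]
  Split: [24, 23, 7] -> [24] and [23, 7]
    Split: [23, 7] -> [23] and [7]
    Merge: [23] + [7] -> [7, 23]
  Merge: [24] + [7, 23] -> [7, 23, 24]
  Split: [13, 7, 24] -> [13] and [7, 24]
    Split: [7, 24] -> [7] and [24]
    Merge: [7] + [24] -> [7, 24]
  Merge: [13] + [7, 24] -> [7, 13, 24]
Merge: [7, 23, 24] + [7, 13, 24] -> [7, 7, 13, 23, 24, 24]

Final sorted array: [7, 7, 13, 23, 24, 24]

The merge sort proceeds by recursively splitting the array and merging sorted halves.
After all merges, the sorted array is [7, 7, 13, 23, 24, 24].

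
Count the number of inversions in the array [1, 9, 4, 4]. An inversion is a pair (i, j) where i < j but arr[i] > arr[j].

Finding inversions in [1, 9, 4, 4]:

(1, 2): arr[1]=9 > arr[2]=4
(1, 3): arr[1]=9 > arr[3]=4

Total inversions: 2

The array has 2 inversion(s): (1,2), (1,3). Each pair (i,j) satisfies i < j and arr[i] > arr[j].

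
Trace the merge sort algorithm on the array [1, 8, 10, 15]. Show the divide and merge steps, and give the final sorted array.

Merge sort trace:

Split: [1, 8, 10, 15] -> [1, 8] and [10, 15]
  Split: [1, 8] -> [1] and [8]
  Merge: [1] + [8] -> [1, 8]
  Split: [10, 15] -> [10] and [15]
  Merge: [10] + [15] -> [10, 15]
Merge: [1, 8] + [10, 15] -> [1, 8, 10, 15]

Final sorted array: [1, 8, 10, 15]

The merge sort proceeds by recursively splitting the array and merging sorted halves.
After all merges, the sorted array is [1, 8, 10, 15].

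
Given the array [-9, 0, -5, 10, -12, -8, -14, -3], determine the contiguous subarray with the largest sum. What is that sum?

Using Kadane's algorithm on [-9, 0, -5, 10, -12, -8, -14, -3]:

Scanning through the array:
Position 1 (value 0): max_ending_here = 0, max_so_far = 0
Position 2 (value -5): max_ending_here = -5, max_so_far = 0
Position 3 (value 10): max_ending_here = 10, max_so_far = 10
Position 4 (value -12): max_ending_here = -2, max_so_far = 10
Position 5 (value -8): max_ending_here = -8, max_so_far = 10
Position 6 (value -14): max_ending_here = -14, max_so_far = 10
Position 7 (value -3): max_ending_here = -3, max_so_far = 10

Maximum subarray: [10]
Maximum sum: 10

The maximum subarray is [10] with sum 10. This subarray runs from index 3 to index 3.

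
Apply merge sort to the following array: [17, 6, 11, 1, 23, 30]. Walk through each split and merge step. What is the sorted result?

Merge sort trace:

Split: [17, 6, 11, 1, 23, 30] -> [17, 6, 11] and [1, 23, 30]
  Split: [17, 6, 11] -> [17] and [6, 11]
    Split: [6, 11] -> [6] and [11]
    Merge: [6] + [11] -> [6, 11]
  Merge: [17] + [6, 11] -> [6, 11, 17]
  Split: [1, 23, 30] -> [1] and [23, 30]
    Split: [23, 30] -> [23] and [30]
    Merge: [23] + [30] -> [23, 30]
  Merge: [1] + [23, 30] -> [1, 23, 30]
Merge: [6, 11, 17] + [1, 23, 30] -> [1, 6, 11, 17, 23, 30]

Final sorted array: [1, 6, 11, 17, 23, 30]

The merge sort proceeds by recursively splitting the array and merging sorted halves.
After all merges, the sorted array is [1, 6, 11, 17, 23, 30].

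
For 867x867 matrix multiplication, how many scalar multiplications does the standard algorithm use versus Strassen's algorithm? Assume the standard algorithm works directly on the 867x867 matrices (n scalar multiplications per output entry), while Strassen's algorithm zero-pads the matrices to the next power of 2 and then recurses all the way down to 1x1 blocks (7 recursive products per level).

Matrix multiplication for 867x867 matrices:

Strassen's algorithm requires power-of-2 dimensions. Pad 867x867 to 1024x1024 (next power of 2).

Standard algorithm: 867^3 = 651714363 multiplications
Strassen's algorithm: 7^(log2(1024)) = 7^10 = 282475249 multiplications
Savings: 651714363 - 282475249 = 369239114 multiplications

Standard: 651714363 multiplications (867^3). Strassen: 282475249 multiplications (7^10, after padding to 1024x1024). Strassen reduces 8 recursive multiplications to 7 at each level.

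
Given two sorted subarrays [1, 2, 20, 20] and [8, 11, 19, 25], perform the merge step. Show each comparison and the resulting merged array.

Merging process:

Compare 1 vs 8: take 1 from left. Merged: [1]
Compare 2 vs 8: take 2 from left. Merged: [1, 2]
Compare 20 vs 8: take 8 from right. Merged: [1, 2, 8]
Compare 20 vs 11: take 11 from right. Merged: [1, 2, 8, 11]
Compare 20 vs 19: take 19 from right. Merged: [1, 2, 8, 11, 19]
Compare 20 vs 25: take 20 from left. Merged: [1, 2, 8, 11, 19, 20]
Compare 20 vs 25: take 20 from left. Merged: [1, 2, 8, 11, 19, 20, 20]
Append remaining from right: [25]. Merged: [1, 2, 8, 11, 19, 20, 20, 25]

Final merged array: [1, 2, 8, 11, 19, 20, 20, 25]
Total comparisons: 7

The merged array is [1, 2, 8, 11, 19, 20, 20, 25], requiring 7 comparisons. The merge step runs in O(n) time where n is the total number of elements.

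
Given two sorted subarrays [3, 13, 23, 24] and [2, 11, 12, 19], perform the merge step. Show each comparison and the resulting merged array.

Merging process:

Compare 3 vs 2: take 2 from right. Merged: [2]
Compare 3 vs 11: take 3 from left. Merged: [2, 3]
Compare 13 vs 11: take 11 from right. Merged: [2, 3, 11]
Compare 13 vs 12: take 12 from right. Merged: [2, 3, 11, 12]
Compare 13 vs 19: take 13 from left. Merged: [2, 3, 11, 12, 13]
Compare 23 vs 19: take 19 from right. Merged: [2, 3, 11, 12, 13, 19]
Append remaining from left: [23, 24]. Merged: [2, 3, 11, 12, 13, 19, 23, 24]

Final merged array: [2, 3, 11, 12, 13, 19, 23, 24]
Total comparisons: 6

The merged array is [2, 3, 11, 12, 13, 19, 23, 24], requiring 6 comparisons. The merge step runs in O(n) time where n is the total number of elements.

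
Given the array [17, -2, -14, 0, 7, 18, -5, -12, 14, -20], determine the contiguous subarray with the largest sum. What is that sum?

Using Kadane's algorithm on [17, -2, -14, 0, 7, 18, -5, -12, 14, -20]:

Scanning through the array:
Position 1 (value -2): max_ending_here = 15, max_so_far = 17
Position 2 (value -14): max_ending_here = 1, max_so_far = 17
Position 3 (value 0): max_ending_here = 1, max_so_far = 17
Position 4 (value 7): max_ending_here = 8, max_so_far = 17
Position 5 (value 18): max_ending_here = 26, max_so_far = 26
Position 6 (value -5): max_ending_here = 21, max_so_far = 26
Position 7 (value -12): max_ending_here = 9, max_so_far = 26
Position 8 (value 14): max_ending_here = 23, max_so_far = 26
Position 9 (value -20): max_ending_here = 3, max_so_far = 26

Maximum subarray: [17, -2, -14, 0, 7, 18]
Maximum sum: 26

The maximum subarray is [17, -2, -14, 0, 7, 18] with sum 26. This subarray runs from index 0 to index 5.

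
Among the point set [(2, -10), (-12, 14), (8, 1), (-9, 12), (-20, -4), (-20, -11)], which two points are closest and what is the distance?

Computing all pairwise distances among 6 points:

d((2, -10), (-12, 14)) = 27.7849
d((2, -10), (8, 1)) = 12.53
d((2, -10), (-9, 12)) = 24.5967
d((2, -10), (-20, -4)) = 22.8035
d((2, -10), (-20, -11)) = 22.0227
d((-12, 14), (8, 1)) = 23.8537
d((-12, 14), (-9, 12)) = 3.6056 <-- minimum
d((-12, 14), (-20, -4)) = 19.6977
d((-12, 14), (-20, -11)) = 26.2488
d((8, 1), (-9, 12)) = 20.2485
d((8, 1), (-20, -4)) = 28.4429
d((8, 1), (-20, -11)) = 30.4631
d((-9, 12), (-20, -4)) = 19.4165
d((-9, 12), (-20, -11)) = 25.4951
d((-20, -4), (-20, -11)) = 7.0

Closest pair: (-12, 14) and (-9, 12) with distance 3.6056

The closest pair is (-12, 14) and (-9, 12) with Euclidean distance 3.6056. For 6 points, brute-force pairwise comparison is shown above. For large n, the divide-and-conquer algorithm (sort by x, recurse on halves, check the dividing strip) achieves O(n log n).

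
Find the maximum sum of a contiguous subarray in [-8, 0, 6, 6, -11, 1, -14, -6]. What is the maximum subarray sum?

Using Kadane's algorithm on [-8, 0, 6, 6, -11, 1, -14, -6]:

Scanning through the array:
Position 1 (value 0): max_ending_here = 0, max_so_far = 0
Position 2 (value 6): max_ending_here = 6, max_so_far = 6
Position 3 (value 6): max_ending_here = 12, max_so_far = 12
Position 4 (value -11): max_ending_here = 1, max_so_far = 12
Position 5 (value 1): max_ending_here = 2, max_so_far = 12
Position 6 (value -14): max_ending_here = -12, max_so_far = 12
Position 7 (value -6): max_ending_here = -6, max_so_far = 12

Maximum subarray: [0, 6, 6]
Maximum sum: 12

The maximum subarray is [0, 6, 6] with sum 12. This subarray runs from index 1 to index 3.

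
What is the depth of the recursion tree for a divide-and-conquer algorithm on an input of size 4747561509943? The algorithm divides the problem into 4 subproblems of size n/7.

For divide and conquer with division factor 7:

Problem sizes at each level:
Level 0: 4747561509943
Level 1: 678223072849
Level 2: 96889010407
Level 3: 13841287201
Level 4: 1977326743
Level 5: 282475249
Level 6: 40353607
Level 7: 5764801
Level 8: 823543
Level 9: 117649
Level 10: 16807
Level 11: 2401
Level 12: 343
Level 13: 49
Level 14: 7
Level 15: 1

The root is level 0 and the size-1 base case is level 15 (the tree spans levels 0 through 15, i.e. 16 levels counting the root), so the depth is the number of divisions: log_7(4747561509943) = 15

The recursion tree depth is log_7(4747561509943) = 15. At each level, the problem size is divided by 7, so it takes 15 divisions to reduce to a base case of size 1. The algorithm makes 4 recursive calls at each level.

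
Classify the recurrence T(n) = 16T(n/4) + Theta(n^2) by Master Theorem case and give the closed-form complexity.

Master Theorem for T(n) = 16T(n/4) + O(n^2):

a = 16, b = 4, c = 2
log_b(a) = log_4(16) = 2.0000

Case 2: c = 2 = log_4(16) = 2.0000
T(n) = O(n^2 log n) = O(n^2 log n)

For T(n) = 16T(n/4) + O(n^2): log_4(16) = 2.0000. This is Case 2 of the Master Theorem (c = log_b(a), equal work at all levels), giving O(n^2 log n).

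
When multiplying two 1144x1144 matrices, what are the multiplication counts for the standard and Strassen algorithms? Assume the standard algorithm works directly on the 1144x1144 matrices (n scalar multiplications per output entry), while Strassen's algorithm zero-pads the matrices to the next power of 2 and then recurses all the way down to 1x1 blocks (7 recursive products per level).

Matrix multiplication for 1144x1144 matrices:

Strassen's algorithm requires power-of-2 dimensions. Pad 1144x1144 to 2048x2048 (next power of 2).

Standard algorithm: 1144^3 = 1497193984 multiplications
Strassen's algorithm: 7^(log2(2048)) = 7^11 = 1977326743 multiplications
Difference: 1497193984 - 1977326743 = -480132759 (Strassen uses MORE here due to padding overhead — for small or just-over-power-of-2 n, padding can outweigh the per-level savings)

Standard: 1497193984 multiplications (1144^3). Strassen: 1977326743 multiplications (7^11, after padding to 2048x2048). Strassen reduces 8 recursive multiplications to 7 at each level.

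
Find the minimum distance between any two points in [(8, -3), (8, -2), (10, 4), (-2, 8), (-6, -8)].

Computing all pairwise distances among 5 points:

d((8, -3), (8, -2)) = 1.0 <-- minimum
d((8, -3), (10, 4)) = 7.2801
d((8, -3), (-2, 8)) = 14.8661
d((8, -3), (-6, -8)) = 14.8661
d((8, -2), (10, 4)) = 6.3246
d((8, -2), (-2, 8)) = 14.1421
d((8, -2), (-6, -8)) = 15.2315
d((10, 4), (-2, 8)) = 12.6491
d((10, 4), (-6, -8)) = 20.0
d((-2, 8), (-6, -8)) = 16.4924

Closest pair: (8, -3) and (8, -2) with distance 1.0

The closest pair is (8, -3) and (8, -2) with Euclidean distance 1.0. For 5 points, brute-force pairwise comparison is shown above. For large n, the divide-and-conquer algorithm (sort by x, recurse on halves, check the dividing strip) achieves O(n log n).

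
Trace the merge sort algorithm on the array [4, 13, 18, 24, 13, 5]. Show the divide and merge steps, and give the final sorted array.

Merge sort trace:

Split: [4, 13, 18, 24, 13, 5] -> [4, 13, 18] and [24, 13, 5]
  Split: [4, 13, 18] -> [4] and [13, 18]
    Split: [13, 18] -> [13] and [18]
    Merge: [13] + [18] -> [13, 18]
  Merge: [4] + [13, 18] -> [4, 13, 18]
  Split: [24, 13, 5] -> [24] and [13, 5]
    Split: [13, 5] -> [13] and [5]
    Merge: [13] + [5] -> [5, 13]
  Merge: [24] + [5, 13] -> [5, 13, 24]
Merge: [4, 13, 18] + [5, 13, 24] -> [4, 5, 13, 13, 18, 24]

Final sorted array: [4, 5, 13, 13, 18, 24]

The merge sort proceeds by recursively splitting the array and merging sorted halves.
After all merges, the sorted array is [4, 5, 13, 13, 18, 24].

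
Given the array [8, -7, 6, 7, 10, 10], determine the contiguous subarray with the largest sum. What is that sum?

Using Kadane's algorithm on [8, -7, 6, 7, 10, 10]:

Scanning through the array:
Position 1 (value -7): max_ending_here = 1, max_so_far = 8
Position 2 (value 6): max_ending_here = 7, max_so_far = 8
Position 3 (value 7): max_ending_here = 14, max_so_far = 14
Position 4 (value 10): max_ending_here = 24, max_so_far = 24
Position 5 (value 10): max_ending_here = 34, max_so_far = 34

Maximum subarray: [8, -7, 6, 7, 10, 10]
Maximum sum: 34

The maximum subarray is [8, -7, 6, 7, 10, 10] with sum 34. This subarray runs from index 0 to index 5.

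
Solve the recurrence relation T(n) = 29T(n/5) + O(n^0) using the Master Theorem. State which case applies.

Master Theorem for T(n) = 29T(n/5) + O(n^0):

a = 29, b = 5, c = 0
log_b(a) = log_5(29) = 2.0922

Case 1: c = 0 < log_5(29) = 2.0922
T(n) = O(n^(log_5 29))

For T(n) = 29T(n/5) + O(n^0): log_5(29) = 2.0922. This is Case 1 of the Master Theorem (c < log_b(a), work dominated by leaves), giving O(n^(log_5 29)).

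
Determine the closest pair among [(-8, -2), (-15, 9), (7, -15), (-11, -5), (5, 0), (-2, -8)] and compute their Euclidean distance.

Computing all pairwise distances among 6 points:

d((-8, -2), (-15, 9)) = 13.0384
d((-8, -2), (7, -15)) = 19.8494
d((-8, -2), (-11, -5)) = 4.2426 <-- minimum
d((-8, -2), (5, 0)) = 13.1529
d((-8, -2), (-2, -8)) = 8.4853
d((-15, 9), (7, -15)) = 32.5576
d((-15, 9), (-11, -5)) = 14.5602
d((-15, 9), (5, 0)) = 21.9317
d((-15, 9), (-2, -8)) = 21.4009
d((7, -15), (-11, -5)) = 20.5913
d((7, -15), (5, 0)) = 15.1327
d((7, -15), (-2, -8)) = 11.4018
d((-11, -5), (5, 0)) = 16.7631
d((-11, -5), (-2, -8)) = 9.4868
d((5, 0), (-2, -8)) = 10.6301

Closest pair: (-8, -2) and (-11, -5) with distance 4.2426

The closest pair is (-8, -2) and (-11, -5) with Euclidean distance 4.2426. For 6 points, brute-force pairwise comparison is shown above. For large n, the divide-and-conquer algorithm (sort by x, recurse on halves, check the dividing strip) achieves O(n log n).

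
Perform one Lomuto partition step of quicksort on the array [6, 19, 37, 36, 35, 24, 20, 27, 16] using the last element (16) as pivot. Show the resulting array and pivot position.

Lomuto partition with pivot = 16:

Initial array: [6, 19, 37, 36, 35, 24, 20, 27, 16]

arr[0]=6 <= 16: swap with position 0, array becomes [6, 19, 37, 36, 35, 24, 20, 27, 16]
arr[1]=19 > 16: no swap
arr[2]=37 > 16: no swap
arr[3]=36 > 16: no swap
arr[4]=35 > 16: no swap
arr[5]=24 > 16: no swap
arr[6]=20 > 16: no swap
arr[7]=27 > 16: no swap

Place pivot at position 1: [6, 16, 37, 36, 35, 24, 20, 27, 19]
Pivot position: 1

After partitioning with pivot 16, the array becomes [6, 16, 37, 36, 35, 24, 20, 27, 19]. The pivot is placed at index 1. All elements to the left of the pivot are <= 16, and all elements to the right are > 16.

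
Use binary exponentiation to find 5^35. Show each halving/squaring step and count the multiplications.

Computing 5^35 by squaring (build up from 5^1; each line after the first costs one multiplication):

5^1 = 5
5^2 = (5^1)^2 = 5^2 = 25
5^4 = (5^2)^2 = 25^2 = 625
5^8 = (5^4)^2 = 625^2 = 390625
5^16 = (5^8)^2 = 390625^2 = 152587890625
5^17 = 5 * 5^16 = 5 * 152587890625 = 762939453125
5^34 = (5^17)^2 = 762939453125^2 = 582076609134674072265625
5^35 = 5 * 5^34 = 5 * 582076609134674072265625 = 2910383045673370361328125

Result: 2910383045673370361328125
Multiplications needed: 7 (7 lines after 5^1)

5^35 = 2910383045673370361328125. Using exponentiation by squaring, this requires 7 multiplications. The key idea: if the exponent is even, square the half-power; if odd, multiply by the base once.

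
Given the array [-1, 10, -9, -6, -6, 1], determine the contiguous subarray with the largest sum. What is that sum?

Using Kadane's algorithm on [-1, 10, -9, -6, -6, 1]:

Scanning through the array:
Position 1 (value 10): max_ending_here = 10, max_so_far = 10
Position 2 (value -9): max_ending_here = 1, max_so_far = 10
Position 3 (value -6): max_ending_here = -5, max_so_far = 10
Position 4 (value -6): max_ending_here = -6, max_so_far = 10
Position 5 (value 1): max_ending_here = 1, max_so_far = 10

Maximum subarray: [10]
Maximum sum: 10

The maximum subarray is [10] with sum 10. This subarray runs from index 1 to index 1.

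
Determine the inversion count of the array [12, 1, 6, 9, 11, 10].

Finding inversions in [12, 1, 6, 9, 11, 10]:

(0, 1): arr[0]=12 > arr[1]=1
(0, 2): arr[0]=12 > arr[2]=6
(0, 3): arr[0]=12 > arr[3]=9
(0, 4): arr[0]=12 > arr[4]=11
(0, 5): arr[0]=12 > arr[5]=10
(4, 5): arr[4]=11 > arr[5]=10

Total inversions: 6

The array has 6 inversion(s): (0,1), (0,2), (0,3), (0,4), (0,5), (4,5). Each pair (i,j) satisfies i < j and arr[i] > arr[j].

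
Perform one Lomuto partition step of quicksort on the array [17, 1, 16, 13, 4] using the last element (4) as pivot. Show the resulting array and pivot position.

Lomuto partition with pivot = 4:

Initial array: [17, 1, 16, 13, 4]

arr[0]=17 > 4: no swap
arr[1]=1 <= 4: swap with position 0, array becomes [1, 17, 16, 13, 4]
arr[2]=16 > 4: no swap
arr[3]=13 > 4: no swap

Place pivot at position 1: [1, 4, 16, 13, 17]
Pivot position: 1

After partitioning with pivot 4, the array becomes [1, 4, 16, 13, 17]. The pivot is placed at index 1. All elements to the left of the pivot are <= 4, and all elements to the right are > 4.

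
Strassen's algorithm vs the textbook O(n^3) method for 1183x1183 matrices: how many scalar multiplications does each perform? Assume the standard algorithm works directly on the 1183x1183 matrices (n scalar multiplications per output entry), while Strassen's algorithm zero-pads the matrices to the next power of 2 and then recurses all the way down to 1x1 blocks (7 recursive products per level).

Matrix multiplication for 1183x1183 matrices:

Strassen's algorithm requires power-of-2 dimensions. Pad 1183x1183 to 2048x2048 (next power of 2).

Standard algorithm: 1183^3 = 1655595487 multiplications
Strassen's algorithm: 7^(log2(2048)) = 7^11 = 1977326743 multiplications
Difference: 1655595487 - 1977326743 = -321731256 (Strassen uses MORE here due to padding overhead — for small or just-over-power-of-2 n, padding can outweigh the per-level savings)

Standard: 1655595487 multiplications (1183^3). Strassen: 1977326743 multiplications (7^11, after padding to 2048x2048). Strassen reduces 8 recursive multiplications to 7 at each level.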